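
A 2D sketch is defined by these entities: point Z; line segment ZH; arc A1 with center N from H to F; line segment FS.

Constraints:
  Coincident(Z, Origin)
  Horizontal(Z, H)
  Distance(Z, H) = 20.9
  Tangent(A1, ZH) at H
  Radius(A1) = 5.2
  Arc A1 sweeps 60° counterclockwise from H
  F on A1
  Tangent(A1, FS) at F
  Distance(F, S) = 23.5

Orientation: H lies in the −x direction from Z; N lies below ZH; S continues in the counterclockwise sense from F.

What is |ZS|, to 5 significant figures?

43.671

Z is at the origin; Z and H share the same y with |ZH| = 20.9 and H on the −x side, so H = (-20.900, 0.0000). The tangent condition forces NH to be normal to ZH, so N = H + (0, -5.2) = (-20.900, -5.2000). On A1, H sits at bearing 90° from N; a 60° counterclockwise sweep puts F at bearing 150°, so F = N + 5.2·(cos 150°, sin 150°) = (-25.403, -2.6000). The tangent condition forces NF to be normal to FS, so FS runs along (−sin 150°, cos 150°); with |FS| = 23.5, S = (-37.153, -22.952). Then |ZS| = |S − Z| = 43.671.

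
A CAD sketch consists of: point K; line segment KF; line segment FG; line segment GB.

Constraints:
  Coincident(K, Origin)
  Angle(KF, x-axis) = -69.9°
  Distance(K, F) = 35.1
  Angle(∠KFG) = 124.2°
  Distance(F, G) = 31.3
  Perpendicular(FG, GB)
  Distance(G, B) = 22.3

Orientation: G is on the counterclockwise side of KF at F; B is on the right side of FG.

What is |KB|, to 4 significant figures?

72.38

K is at the origin; KF runs at -69.9° with length 35.1, so F = 35.1·(cos -69.9°, sin -69.9°) = (12.06, -32.96). ∠KFG = 124.2°, so FG runs at -69.9° + (180° − 124.2°) = -14.10° from the x-axis; with |FG| = 31.3, G = F + 31.3·(cos -14.10°, sin -14.10°) = (42.42, -40.59). The perpendicularity gives GB at right angles to FG; with |GB| = 22.3 on the right of FG, B = G + 22.3·(-0.2436, -0.9699) = (36.99, -62.22). Then |KB| = |B − K| = 72.38.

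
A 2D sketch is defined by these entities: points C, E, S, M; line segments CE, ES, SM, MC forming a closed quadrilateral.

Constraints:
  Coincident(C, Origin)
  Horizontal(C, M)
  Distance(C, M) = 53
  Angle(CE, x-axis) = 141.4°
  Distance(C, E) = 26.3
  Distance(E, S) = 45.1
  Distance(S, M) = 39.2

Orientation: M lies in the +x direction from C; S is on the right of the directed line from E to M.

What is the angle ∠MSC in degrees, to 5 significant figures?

128.49°

C is at the origin; CM is horizontal with |CM| = 53.0 and M in +x, so M = (53.0, 0). CE runs at 141.4° with |CE| = 26.3, so E = (-20.554, 16.408). S is determined by |ES| = 45.1 and |SM| = 39.2 together: it lies at the intersection of circle(E, 45.1) and circle(M, 39.2). With |EM| = 75.362, the foot of the radical line on EM is 40.981 from E and the perpendicular offset is √(45.1² − 40.981²) = 18.830. Taking the right-of-EM solution: S = (15.344, -10.893).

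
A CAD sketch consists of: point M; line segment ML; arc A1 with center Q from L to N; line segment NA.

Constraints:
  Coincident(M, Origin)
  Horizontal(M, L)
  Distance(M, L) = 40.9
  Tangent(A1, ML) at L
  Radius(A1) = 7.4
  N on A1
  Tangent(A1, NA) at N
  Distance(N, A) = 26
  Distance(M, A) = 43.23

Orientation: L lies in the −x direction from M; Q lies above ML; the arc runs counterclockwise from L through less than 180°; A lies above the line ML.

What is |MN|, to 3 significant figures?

34.2

M is at the origin; M and L share the same y with |ML| = 40.9 and L on the −x side, so L = (-40.9, 0.00). Since A1 is tangent to ML there, QL ⟂ ML, so Q = L + (0, 7.4) = (-40.9, 7.40). Since QN ⟂ NA (tangency), |QA| = √(7.4² + 26.0²) = 27.0 regardless of where N sits on A1. So A lies on both circle(M, 43.23) and circle(Q, 27.0); the above-ML intersection is A = (-29.3, 31.8). N is the foot of the tangent from A: N = (-33.6, 6.17).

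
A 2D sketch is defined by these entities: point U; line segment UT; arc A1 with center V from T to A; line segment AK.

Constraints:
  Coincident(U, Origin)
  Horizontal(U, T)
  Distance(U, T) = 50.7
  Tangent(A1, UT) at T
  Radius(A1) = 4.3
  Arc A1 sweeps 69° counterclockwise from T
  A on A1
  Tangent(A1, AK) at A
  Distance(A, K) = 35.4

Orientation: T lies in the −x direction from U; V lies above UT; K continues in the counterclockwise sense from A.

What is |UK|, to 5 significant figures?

49.378

On A1, T sits at bearing -90° from V; a 69° counterclockwise sweep puts A at bearing -21°, so A = V + 4.3·(cos -21°, sin -21°) = (-46.686, 2.7590). Since A1 is tangent to AK there, VA ⟂ AK, so AK runs along (−sin -21°, cos -21°); with |AK| = 35.4, K = (-33.999, 35.808). Then |UK| = |K − U| = 49.378.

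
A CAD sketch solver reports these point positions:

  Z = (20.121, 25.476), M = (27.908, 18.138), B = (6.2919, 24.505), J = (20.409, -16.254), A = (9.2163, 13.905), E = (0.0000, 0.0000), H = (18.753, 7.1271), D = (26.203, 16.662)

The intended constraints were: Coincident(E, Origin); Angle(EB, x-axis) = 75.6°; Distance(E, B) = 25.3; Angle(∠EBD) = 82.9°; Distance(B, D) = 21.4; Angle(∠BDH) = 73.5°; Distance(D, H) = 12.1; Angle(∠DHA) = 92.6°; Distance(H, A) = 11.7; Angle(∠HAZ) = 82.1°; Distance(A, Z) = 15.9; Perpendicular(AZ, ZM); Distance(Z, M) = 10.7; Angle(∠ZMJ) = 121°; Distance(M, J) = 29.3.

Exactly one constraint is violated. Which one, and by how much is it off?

Distance(M, J) = 29.3 — off by 5.90.

E = (0.00, 0.00) ✓; EB at 75.60° ✓; |EB| = 25.30 ✓; ∠EBD = 82.90° ✓; |BD| = 21.40 ✓; ∠BDH = 73.50° ✓; |DH| = 12.10 ✓; ∠DHA = 92.60° ✓; |HA| = 11.70 ✓; ∠HAZ = 82.10° ✓; |AZ| = 15.90 ✓; ∠(AZ, ZM) = 90.00° ✓; |ZM| = 10.70 ✓; ∠ZMJ = 121.0° ✓; |MJ| = 35.20 ✗.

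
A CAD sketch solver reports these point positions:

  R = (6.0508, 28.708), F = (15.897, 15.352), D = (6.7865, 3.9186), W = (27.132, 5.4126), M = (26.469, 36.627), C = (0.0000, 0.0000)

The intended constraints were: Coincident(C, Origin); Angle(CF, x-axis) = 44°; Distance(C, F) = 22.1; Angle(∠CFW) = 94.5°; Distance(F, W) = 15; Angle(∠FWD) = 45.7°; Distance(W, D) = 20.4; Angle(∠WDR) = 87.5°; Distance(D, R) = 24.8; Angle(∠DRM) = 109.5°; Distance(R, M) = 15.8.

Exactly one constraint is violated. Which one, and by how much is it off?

Distance(R, M) = 15.8 — off by 6.10.

C = (0.00, 0.00) ✓; CF at 44.00° ✓; |CF| = 22.10 ✓; ∠CFW = 94.50° ✓; |FW| = 15.00 ✓; ∠FWD = 45.70° ✓; |WD| = 20.40 ✓; ∠WDR = 87.50° ✓; |DR| = 24.80 ✓; ∠DRM = 109.5° ✓; |RM| = 21.90 ✗.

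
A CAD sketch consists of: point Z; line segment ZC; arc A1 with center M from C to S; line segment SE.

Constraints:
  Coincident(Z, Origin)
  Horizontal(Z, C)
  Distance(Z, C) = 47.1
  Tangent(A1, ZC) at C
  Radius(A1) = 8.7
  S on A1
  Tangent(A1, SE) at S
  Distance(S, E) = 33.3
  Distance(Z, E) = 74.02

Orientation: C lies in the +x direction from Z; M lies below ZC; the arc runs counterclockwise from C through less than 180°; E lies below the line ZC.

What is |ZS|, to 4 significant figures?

43.09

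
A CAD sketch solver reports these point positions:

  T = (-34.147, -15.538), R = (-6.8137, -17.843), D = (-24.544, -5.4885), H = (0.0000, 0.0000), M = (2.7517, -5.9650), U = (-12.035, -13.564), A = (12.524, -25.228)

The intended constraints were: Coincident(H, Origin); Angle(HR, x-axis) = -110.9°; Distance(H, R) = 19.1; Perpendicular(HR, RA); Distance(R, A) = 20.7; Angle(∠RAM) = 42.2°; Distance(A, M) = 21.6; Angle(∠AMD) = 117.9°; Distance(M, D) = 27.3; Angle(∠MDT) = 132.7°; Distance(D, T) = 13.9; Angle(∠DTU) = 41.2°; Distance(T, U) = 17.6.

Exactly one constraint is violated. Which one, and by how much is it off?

Distance(T, U) = 17.6 — off by 4.60.

H = (0.00, 0.00) ✓; HR at -110.9° ✓; |HR| = 19.10 ✓; ∠(HR, RA) = 90.00° ✓; |RA| = 20.70 ✓; ∠RAM = 42.20° ✓; |AM| = 21.60 ✓; ∠AMD = 117.9° ✓; |MD| = 27.30 ✓; ∠MDT = 132.7° ✓; |DT| = 13.90 ✓; ∠DTU = 41.20° ✓; |TU| = 22.20 ✗.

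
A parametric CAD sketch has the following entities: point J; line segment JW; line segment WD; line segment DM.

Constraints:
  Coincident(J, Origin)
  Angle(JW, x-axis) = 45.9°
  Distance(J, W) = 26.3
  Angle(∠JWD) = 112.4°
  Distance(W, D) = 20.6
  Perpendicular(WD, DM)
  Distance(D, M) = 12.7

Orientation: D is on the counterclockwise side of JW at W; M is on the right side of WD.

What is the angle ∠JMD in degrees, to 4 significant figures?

39.60°

J is at the origin; JW runs at 45.9° with length 26.3, so W = 26.3·(cos 45.9°, sin 45.9°) = (18.30, 18.89). ∠JWD = 112.4°, so WD runs at 45.9° + (180° − 112.4°) = 113.5° from the x-axis; with |WD| = 20.6, D = W + 20.6·(cos 113.5°, sin 113.5°) = (10.09, 37.78). WD ⟂ DM; with |DM| = 12.7 on the right of WD, M = D + 12.7·(0.9171, 0.3987) = (21.73, 42.84). Then cos ∠JMD = MJ·MD / (|MJ||MD|), giving 39.60°.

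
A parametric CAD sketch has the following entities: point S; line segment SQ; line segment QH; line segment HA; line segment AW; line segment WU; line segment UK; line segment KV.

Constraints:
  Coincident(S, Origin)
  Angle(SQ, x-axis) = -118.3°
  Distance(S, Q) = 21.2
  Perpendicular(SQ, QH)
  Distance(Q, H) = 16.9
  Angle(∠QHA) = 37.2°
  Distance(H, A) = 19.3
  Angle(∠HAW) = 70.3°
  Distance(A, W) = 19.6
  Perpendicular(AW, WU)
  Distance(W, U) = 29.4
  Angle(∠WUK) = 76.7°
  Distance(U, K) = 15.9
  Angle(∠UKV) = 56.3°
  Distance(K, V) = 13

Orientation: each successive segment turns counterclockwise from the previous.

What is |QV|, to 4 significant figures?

14.96

∠WUK = 76.7° gives UK at 57.50° from the x-axis; with |UK| = 15.9, K = (11.81, -30.45). ∠UKV = 56.3° gives KV at -178.8° from the x-axis; with |KV| = 13.0, V = (-1.183, -30.72). Then |QV| = |V − Q| = 14.96.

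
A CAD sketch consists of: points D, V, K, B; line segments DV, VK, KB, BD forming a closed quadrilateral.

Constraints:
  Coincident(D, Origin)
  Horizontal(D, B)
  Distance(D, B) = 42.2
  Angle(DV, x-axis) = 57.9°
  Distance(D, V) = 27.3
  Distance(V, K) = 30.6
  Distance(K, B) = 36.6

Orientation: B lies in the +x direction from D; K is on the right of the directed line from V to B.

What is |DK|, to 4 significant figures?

8.810

D is at the origin; DB is horizontal with |DB| = 42.2 and B in +x, so B = (42.2, 0). DV runs at 57.9° with |DV| = 27.3, so V = (14.51, 23.13). K is determined by |VK| = 30.6 and |KB| = 36.6 together: it lies at the intersection of circle(V, 30.6) and circle(B, 36.6). With |VB| = 36.08, the foot of the radical line on VB is 12.45 from V and the perpendicular offset is √(30.6² − 12.45²) = 27.95. Taking the right-of-VB solution: K = (6.148, -6.310).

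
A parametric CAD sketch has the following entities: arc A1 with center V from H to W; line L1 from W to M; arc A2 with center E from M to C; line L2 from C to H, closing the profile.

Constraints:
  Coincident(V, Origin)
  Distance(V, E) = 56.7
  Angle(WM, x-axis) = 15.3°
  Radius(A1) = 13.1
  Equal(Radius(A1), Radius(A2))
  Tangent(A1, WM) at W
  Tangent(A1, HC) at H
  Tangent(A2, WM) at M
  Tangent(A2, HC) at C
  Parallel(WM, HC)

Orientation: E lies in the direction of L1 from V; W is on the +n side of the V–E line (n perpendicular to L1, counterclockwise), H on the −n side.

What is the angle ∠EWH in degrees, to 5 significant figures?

76.991°

The slot axis is L1's direction at 15.3°, so u = (cos 15.3°, sin 15.3°) = (0.96456, 0.26387) and n = (−sin 15.3°, cos 15.3°) = (-0.26387, 0.96456). V is at the origin and E lies 56.7 along u from V, so E = 56.7·u = (54.690, 14.962). Tangency of A1 to both parallel lines with radius 13.1 puts W and H at V ± 13.1·n: W = (-3.4567, 12.636), H = (3.4567, -12.636). Then cos ∠EWH = WE·WH / (|WE||WH|), giving 76.991°.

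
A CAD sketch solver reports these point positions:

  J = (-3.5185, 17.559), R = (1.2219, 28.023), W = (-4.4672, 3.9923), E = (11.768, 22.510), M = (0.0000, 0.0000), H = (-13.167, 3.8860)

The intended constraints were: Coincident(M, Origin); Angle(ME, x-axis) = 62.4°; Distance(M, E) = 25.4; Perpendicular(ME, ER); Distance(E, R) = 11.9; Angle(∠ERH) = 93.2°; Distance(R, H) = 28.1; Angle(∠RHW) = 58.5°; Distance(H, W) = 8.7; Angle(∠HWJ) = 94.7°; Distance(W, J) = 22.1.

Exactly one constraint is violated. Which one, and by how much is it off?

Distance(W, J) = 22.1 — off by 8.50.

M = (0.00, 0.00) ✓; ME at 62.40° ✓; |ME| = 25.40 ✓; ∠(ME, ER) = 90.00° ✓; |ER| = 11.90 ✓; ∠ERH = 93.20° ✓; |RH| = 28.10 ✓; ∠RHW = 58.50° ✓; |HW| = 8.700 ✓; ∠HWJ = 94.70° ✓; |WJ| = 13.60 ✗.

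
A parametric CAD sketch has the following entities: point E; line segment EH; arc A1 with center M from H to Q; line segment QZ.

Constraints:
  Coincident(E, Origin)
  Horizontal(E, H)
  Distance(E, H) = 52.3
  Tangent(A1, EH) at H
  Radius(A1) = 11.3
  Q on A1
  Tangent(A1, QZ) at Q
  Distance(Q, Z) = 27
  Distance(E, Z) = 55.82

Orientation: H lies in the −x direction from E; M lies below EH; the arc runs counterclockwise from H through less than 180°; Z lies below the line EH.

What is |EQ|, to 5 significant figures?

63.208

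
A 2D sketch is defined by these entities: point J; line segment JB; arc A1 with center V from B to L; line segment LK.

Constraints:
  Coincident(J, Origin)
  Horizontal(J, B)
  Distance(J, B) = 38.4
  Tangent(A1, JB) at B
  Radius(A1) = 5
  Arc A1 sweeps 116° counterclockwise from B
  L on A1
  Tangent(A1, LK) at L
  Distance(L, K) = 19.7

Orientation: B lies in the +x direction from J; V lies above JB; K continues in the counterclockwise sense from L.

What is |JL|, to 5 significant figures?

43.493

J is at the origin; JB is horizontal with |JB| = 38.4 and B on the +x side, so B = (38.400, 0.0000). A1 meets JB tangentially, so VB is at right angles to JB, so V = B + (0, 5) = (38.400, 5.0000). On A1, B sits at bearing -90° from V; a 116° counterclockwise sweep puts L at bearing 26°, so L = V + 5.0·(cos 26°, sin 26°) = (42.894, 7.1919). Then |JL| = |L − J| = 43.493.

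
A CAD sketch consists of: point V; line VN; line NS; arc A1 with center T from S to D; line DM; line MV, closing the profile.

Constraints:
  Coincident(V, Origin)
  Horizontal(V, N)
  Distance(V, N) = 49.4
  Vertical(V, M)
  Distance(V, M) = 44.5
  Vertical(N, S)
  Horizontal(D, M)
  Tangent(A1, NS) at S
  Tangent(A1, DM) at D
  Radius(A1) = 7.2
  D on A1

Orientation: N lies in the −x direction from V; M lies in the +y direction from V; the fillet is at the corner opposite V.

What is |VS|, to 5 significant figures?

61.900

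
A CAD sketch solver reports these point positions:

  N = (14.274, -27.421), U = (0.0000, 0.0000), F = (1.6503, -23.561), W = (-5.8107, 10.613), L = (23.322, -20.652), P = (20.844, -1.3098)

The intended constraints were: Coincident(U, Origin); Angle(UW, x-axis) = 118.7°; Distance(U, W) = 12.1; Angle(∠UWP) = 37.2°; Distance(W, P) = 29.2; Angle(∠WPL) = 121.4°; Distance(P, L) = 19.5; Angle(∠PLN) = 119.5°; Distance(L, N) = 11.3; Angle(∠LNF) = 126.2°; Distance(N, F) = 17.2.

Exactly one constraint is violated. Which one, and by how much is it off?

Distance(N, F) = 17.2 — off by 4.00.

U = (0.00, 0.00) ✓; UW at 118.7° ✓; |UW| = 12.10 ✓; ∠UWP = 37.20° ✓; |WP| = 29.20 ✓; ∠WPL = 121.4° ✓; |PL| = 19.50 ✓; ∠PLN = 119.5° ✓; |LN| = 11.30 ✓; ∠LNF = 126.2° ✓; |NF| = 13.20 ✗.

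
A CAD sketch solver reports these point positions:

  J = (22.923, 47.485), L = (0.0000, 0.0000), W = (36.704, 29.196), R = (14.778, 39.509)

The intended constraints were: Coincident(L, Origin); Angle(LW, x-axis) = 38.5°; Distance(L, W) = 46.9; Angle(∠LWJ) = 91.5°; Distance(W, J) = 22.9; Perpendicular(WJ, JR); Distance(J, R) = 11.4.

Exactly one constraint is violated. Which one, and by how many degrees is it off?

Perpendicular(WJ, JR) — off by 7.40°.

L = (0.00, 0.00) ✓; LW at 38.50° ✓; |LW| = 46.90 ✓; ∠LWJ = 91.50° ✓; |WJ| = 22.90 ✓; ∠(WJ, JR) = 97.40° ✗; |JR| = 11.40 ✓.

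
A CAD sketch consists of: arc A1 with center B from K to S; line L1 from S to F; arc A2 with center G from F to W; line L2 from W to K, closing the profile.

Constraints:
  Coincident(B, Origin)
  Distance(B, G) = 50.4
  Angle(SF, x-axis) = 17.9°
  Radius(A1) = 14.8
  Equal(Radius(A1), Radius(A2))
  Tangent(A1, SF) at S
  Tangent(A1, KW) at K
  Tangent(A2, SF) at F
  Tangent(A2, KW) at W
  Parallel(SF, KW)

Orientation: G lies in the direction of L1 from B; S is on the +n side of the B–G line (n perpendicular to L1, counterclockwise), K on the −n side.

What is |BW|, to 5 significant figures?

52.528

Tangency of A1 to both parallel lines with radius 14.8 puts S and K at B ± 14.8·n: S = (-4.5489, 14.084), K = (4.5489, -14.084). Equal radii place F and W the same way about G: F = G + 14.8·n = (43.411, 29.574), W = G − 14.8·n = (52.509, 1.4072). Then |BW| = |W − B| = 52.528.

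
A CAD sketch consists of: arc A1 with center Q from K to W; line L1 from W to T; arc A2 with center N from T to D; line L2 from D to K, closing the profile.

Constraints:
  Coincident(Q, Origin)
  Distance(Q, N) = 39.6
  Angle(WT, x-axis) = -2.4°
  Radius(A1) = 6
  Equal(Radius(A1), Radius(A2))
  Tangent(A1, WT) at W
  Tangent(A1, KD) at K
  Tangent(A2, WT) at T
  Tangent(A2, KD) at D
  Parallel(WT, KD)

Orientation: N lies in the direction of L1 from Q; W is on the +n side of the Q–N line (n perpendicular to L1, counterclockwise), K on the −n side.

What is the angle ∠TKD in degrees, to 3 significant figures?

16.9°

The slot axis is L1's direction at -2.4°, so u = (cos -2.4°, sin -2.4°) = (0.999, -0.0419) and n = (−sin -2.4°, cos -2.4°) = (0.0419, 0.999). Q is at the origin and N lies 39.6 along u from Q, so N = 39.6·u = (39.6, -1.66). Tangency of A1 to both parallel lines with radius 6.0 puts W and K at Q ± 6.0·n: W = (0.251, 5.99), K = (-0.251, -5.99). Equal radii place T and D the same way about N: T = N + 6.0·n = (39.8, 4.34), D = N − 6.0·n = (39.3, -7.65). Then cos ∠TKD = KT·KD / (|KT||KD|), giving 16.9°.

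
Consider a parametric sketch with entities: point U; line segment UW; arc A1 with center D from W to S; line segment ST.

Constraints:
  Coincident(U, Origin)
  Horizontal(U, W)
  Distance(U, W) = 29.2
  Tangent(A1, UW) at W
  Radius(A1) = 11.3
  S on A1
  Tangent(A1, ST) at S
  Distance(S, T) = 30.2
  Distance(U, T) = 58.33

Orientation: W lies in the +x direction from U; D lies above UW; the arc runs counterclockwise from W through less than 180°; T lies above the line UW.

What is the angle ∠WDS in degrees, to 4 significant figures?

88.47°

U is at the origin; UW is horizontal with |UW| = 29.2 and W on the +x side, so W = (29.20, 0.000). Tangency of A1 to UW means the radius DW is perpendicular to UW, so D = W + (0, 11.3) = (29.20, 11.30). Since DS ⟂ ST (tangency), |DT| = √(11.3² + 30.2²) = 32.24 regardless of where S sits on A1. So T lies on both circle(U, 58.33) and circle(D, 32.24); the above-UW intersection is T = (41.30, 41.19). S is the foot of the tangent from T: S = (40.50, 11.00).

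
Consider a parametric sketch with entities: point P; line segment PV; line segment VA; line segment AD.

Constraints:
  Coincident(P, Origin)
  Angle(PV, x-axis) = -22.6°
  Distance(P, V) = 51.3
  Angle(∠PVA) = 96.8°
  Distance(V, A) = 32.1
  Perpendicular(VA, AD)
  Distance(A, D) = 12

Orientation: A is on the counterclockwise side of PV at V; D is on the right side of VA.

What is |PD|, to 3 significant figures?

73.6

P is at the origin; PV runs at -22.6° with length 51.3, so V = 51.3·(cos -22.6°, sin -22.6°) = (47.4, -19.7). ∠PVA = 96.8°, so VA runs at -22.6° + (180° − 96.8°) = 60.6° from the x-axis; with |VA| = 32.1, A = V + 32.1·(cos 60.6°, sin 60.6°) = (63.1, 8.25). VA ⟂ AD; with |AD| = 12.0 on the right of VA, D = A + 12.0·(0.871, -0.491) = (73.6, 2.36). Then |PD| = |D − P| = 73.6.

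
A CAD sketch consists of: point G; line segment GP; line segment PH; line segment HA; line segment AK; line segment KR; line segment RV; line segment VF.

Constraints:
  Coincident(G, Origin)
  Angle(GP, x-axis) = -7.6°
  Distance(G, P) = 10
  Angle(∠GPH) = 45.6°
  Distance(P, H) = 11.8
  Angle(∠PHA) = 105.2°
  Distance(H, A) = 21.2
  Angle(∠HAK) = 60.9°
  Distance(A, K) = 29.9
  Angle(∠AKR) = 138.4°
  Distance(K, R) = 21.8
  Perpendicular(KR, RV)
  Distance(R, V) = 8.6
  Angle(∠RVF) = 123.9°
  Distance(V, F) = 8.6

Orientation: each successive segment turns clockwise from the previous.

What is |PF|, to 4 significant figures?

10.98

G is at the origin; GP runs at -7.6° with length 10.0, so P = (9.912, -1.323). ∠GPH = 45.6° gives PH at -142.0° from the x-axis; with |PH| = 11.8, H = (0.6136, -8.587). ∠PHA = 105.2° gives HA at 143.2° from the x-axis; with |HA| = 21.2, A = (-16.36, 4.112). ∠HAK = 60.9° gives AK at 24.10° from the x-axis; with |AK| = 29.9, K = (10.93, 16.32). ∠AKR = 138.4° gives KR at -17.50° from the x-axis; with |KR| = 21.8, R = (31.72, 9.766). KR ⟂ RV, so RV runs at -107.5°; with |RV| = 8.6, V = (29.14, 1.564). ∠RVF = 123.9° gives VF at -163.6° from the x-axis; with |VF| = 8.6, F = (20.89, -0.8645). Then |PF| = |F − P| = 10.98.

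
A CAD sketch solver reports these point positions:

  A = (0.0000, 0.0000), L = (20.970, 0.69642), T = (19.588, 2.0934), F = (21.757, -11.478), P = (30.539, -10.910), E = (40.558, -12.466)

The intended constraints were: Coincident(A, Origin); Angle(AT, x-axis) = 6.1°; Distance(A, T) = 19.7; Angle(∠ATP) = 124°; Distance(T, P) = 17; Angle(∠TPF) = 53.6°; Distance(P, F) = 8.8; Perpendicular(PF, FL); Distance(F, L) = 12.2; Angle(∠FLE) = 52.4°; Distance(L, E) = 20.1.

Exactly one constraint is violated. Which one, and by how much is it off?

Distance(L, E) = 20.1 — off by 3.50.

A = (0.00, 0.00) ✓; AT at 6.100° ✓; |AT| = 19.70 ✓; ∠ATP = 124.0° ✓; |TP| = 17.00 ✓; ∠TPF = 53.60° ✓; |PF| = 8.800 ✓; ∠(PF, FL) = 90.00° ✓; |FL| = 12.20 ✓; ∠FLE = 52.40° ✓; |LE| = 23.60 ✗.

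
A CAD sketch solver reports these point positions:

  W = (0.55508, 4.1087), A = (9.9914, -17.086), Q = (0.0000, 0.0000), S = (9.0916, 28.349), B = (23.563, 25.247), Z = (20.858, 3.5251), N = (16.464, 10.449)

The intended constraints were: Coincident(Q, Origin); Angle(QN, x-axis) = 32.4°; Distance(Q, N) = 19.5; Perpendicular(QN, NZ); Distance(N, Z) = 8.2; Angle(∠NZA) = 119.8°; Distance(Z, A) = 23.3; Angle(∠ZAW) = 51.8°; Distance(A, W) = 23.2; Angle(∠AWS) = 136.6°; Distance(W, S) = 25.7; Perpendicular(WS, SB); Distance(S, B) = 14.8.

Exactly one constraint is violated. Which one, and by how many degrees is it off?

Perpendicular(WS, SB) — off by 7.30°.

Q = (0.00, 0.00) ✓; QN at 32.40° ✓; |QN| = 19.50 ✓; ∠(QN, NZ) = 90.00° ✓; |NZ| = 8.200 ✓; ∠NZA = 119.8° ✓; |ZA| = 23.30 ✓; ∠ZAW = 51.80° ✓; |AW| = 23.20 ✓; ∠AWS = 136.6° ✓; |WS| = 25.70 ✓; ∠(WS, SB) = 82.70° ✗; |SB| = 14.80 ✓.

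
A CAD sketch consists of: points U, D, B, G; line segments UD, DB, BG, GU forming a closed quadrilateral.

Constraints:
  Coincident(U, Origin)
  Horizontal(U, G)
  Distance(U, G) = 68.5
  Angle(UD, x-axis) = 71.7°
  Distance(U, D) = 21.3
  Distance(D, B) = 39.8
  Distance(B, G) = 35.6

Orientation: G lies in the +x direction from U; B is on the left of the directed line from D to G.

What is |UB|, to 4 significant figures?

53.42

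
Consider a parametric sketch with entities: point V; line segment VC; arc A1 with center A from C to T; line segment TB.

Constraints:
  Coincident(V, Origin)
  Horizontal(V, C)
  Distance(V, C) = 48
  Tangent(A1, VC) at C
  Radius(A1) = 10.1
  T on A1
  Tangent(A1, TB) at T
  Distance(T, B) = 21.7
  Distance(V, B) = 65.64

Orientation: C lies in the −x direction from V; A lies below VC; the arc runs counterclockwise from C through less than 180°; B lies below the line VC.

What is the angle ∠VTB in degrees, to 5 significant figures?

97.909°

V is at the origin; VC is horizontal with |VC| = 48.0 and C on the −x side, so C = (-48.000, 0.0000). Tangency of A1 to VC means the radius AC is perpendicular to VC, so A = C + (0, -10.1) = (-48.000, -10.100). Since AT ⟂ TB (tangency), |AB| = √(10.1² + 21.7²) = 23.935 regardless of where T sits on A1. So B lies on both circle(V, 65.64) and circle(A, 23.935); the below-VC intersection is B = (-57.202, -32.196). T is the foot of the tangent from B: T = (-58.092, -10.514).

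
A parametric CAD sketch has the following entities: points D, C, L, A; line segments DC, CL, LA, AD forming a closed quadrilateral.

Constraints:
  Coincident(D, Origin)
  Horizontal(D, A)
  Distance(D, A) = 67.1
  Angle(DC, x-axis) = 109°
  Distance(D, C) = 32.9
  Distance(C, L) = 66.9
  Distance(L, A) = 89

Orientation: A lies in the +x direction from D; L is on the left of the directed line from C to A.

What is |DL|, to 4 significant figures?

88.31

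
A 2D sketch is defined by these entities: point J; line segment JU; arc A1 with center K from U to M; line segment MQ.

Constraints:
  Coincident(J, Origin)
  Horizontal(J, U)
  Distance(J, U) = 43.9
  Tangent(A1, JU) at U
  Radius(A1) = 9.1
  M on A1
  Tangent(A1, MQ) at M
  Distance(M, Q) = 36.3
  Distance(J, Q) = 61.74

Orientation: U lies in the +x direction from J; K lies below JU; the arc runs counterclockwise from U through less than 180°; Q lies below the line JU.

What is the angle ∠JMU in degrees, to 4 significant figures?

113.6°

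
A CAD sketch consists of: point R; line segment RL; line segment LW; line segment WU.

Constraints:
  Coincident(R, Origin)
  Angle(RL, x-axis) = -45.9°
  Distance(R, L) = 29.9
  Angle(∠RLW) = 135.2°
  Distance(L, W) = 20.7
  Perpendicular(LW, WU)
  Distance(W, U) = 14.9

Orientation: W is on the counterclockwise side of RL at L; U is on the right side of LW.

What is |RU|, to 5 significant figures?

55.233

R is at the origin; RL runs at -45.9° with length 29.9, so L = 29.9·(cos -45.9°, sin -45.9°) = (20.808, -21.472). ∠RLW = 135.2°, so LW runs at -45.9° + (180° − 135.2°) = -1.1000° from the x-axis; with |LW| = 20.7, W = L + 20.7·(cos -1.1000°, sin -1.1000°) = (41.504, -21.869). LW is perpendicular to WU; with |WU| = 14.9 on the right of LW, U = W + 14.9·(-0.019197, -0.99982) = (41.218, -36.767). Then |RU| = |U − R| = 55.233.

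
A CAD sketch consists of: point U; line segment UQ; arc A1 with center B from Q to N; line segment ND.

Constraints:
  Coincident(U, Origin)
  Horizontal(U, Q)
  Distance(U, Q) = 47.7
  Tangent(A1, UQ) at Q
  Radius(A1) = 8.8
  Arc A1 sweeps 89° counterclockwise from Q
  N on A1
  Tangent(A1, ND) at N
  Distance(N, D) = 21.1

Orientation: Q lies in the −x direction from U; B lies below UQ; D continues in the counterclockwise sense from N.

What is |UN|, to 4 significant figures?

57.16

U is at the origin; U and Q share the same y with |UQ| = 47.7 and Q on the −x side, so Q = (-47.70, 0.000). A1 meets UQ tangentially, so BQ is at right angles to UQ, so B = Q + (0, -8.8) = (-47.70, -8.800). On A1, Q sits at bearing 90° from B; an 89° counterclockwise sweep puts N at bearing 179°, so N = B + 8.8·(cos 179°, sin 179°) = (-56.50, -8.646). Then |UN| = |N − U| = 57.16.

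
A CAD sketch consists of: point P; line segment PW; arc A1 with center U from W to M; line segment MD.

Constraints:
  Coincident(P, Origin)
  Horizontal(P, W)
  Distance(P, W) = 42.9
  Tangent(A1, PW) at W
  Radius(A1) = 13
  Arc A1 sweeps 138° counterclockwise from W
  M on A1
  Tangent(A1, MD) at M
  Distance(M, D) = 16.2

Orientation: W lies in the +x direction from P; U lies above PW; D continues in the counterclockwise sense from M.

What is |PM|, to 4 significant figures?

56.36

A1 meets PW tangentially, so UW is at right angles to PW, so U = W + (0, 13) = (42.90, 13.00). On A1, W sits at bearing -90° from U; a 138° counterclockwise sweep puts M at bearing 48°, so M = U + 13.0·(cos 48°, sin 48°) = (51.60, 22.66). Then |PM| = |M − P| = 56.36.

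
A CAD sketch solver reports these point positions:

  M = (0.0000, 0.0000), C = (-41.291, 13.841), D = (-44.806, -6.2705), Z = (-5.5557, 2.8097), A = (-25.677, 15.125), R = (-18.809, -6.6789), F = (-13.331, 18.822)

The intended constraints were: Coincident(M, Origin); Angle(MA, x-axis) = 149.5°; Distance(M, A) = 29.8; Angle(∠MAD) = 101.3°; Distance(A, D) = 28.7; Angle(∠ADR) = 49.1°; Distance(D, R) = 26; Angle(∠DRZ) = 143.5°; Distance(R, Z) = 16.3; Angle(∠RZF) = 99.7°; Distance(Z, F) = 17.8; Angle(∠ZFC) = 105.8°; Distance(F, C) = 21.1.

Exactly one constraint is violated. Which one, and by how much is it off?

Distance(F, C) = 21.1 — off by 7.30.

M = (0.00, 0.00) ✓; MA at 149.5° ✓; |MA| = 29.80 ✓; ∠MAD = 101.3° ✓; |AD| = 28.70 ✓; ∠ADR = 49.10° ✓; |DR| = 26.00 ✓; ∠DRZ = 143.5° ✓; |RZ| = 16.30 ✓; ∠RZF = 99.70° ✓; |ZF| = 17.80 ✓; ∠ZFC = 105.8° ✓; |FC| = 28.40 ✗.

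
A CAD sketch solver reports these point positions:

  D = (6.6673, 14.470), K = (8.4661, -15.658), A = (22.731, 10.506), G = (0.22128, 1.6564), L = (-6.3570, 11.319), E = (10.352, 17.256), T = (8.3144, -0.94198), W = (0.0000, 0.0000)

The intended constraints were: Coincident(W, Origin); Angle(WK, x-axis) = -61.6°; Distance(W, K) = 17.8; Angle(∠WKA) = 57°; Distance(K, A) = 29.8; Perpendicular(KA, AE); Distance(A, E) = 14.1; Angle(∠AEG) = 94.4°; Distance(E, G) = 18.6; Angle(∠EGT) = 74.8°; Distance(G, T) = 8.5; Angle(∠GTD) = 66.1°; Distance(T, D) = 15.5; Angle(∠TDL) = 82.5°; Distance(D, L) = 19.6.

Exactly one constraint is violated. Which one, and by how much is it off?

Distance(D, L) = 19.6 — off by 6.20.

W = (0.00, 0.00) ✓; WK at -61.60° ✓; |WK| = 17.80 ✓; ∠WKA = 57.00° ✓; |KA| = 29.80 ✓; ∠(KA, AE) = 90.00° ✓; |AE| = 14.10 ✓; ∠AEG = 94.40° ✓; |EG| = 18.60 ✓; ∠EGT = 74.80° ✓; |GT| = 8.500 ✓; ∠GTD = 66.10° ✓; |TD| = 15.50 ✓; ∠TDL = 82.50° ✓; |DL| = 13.40 ✗.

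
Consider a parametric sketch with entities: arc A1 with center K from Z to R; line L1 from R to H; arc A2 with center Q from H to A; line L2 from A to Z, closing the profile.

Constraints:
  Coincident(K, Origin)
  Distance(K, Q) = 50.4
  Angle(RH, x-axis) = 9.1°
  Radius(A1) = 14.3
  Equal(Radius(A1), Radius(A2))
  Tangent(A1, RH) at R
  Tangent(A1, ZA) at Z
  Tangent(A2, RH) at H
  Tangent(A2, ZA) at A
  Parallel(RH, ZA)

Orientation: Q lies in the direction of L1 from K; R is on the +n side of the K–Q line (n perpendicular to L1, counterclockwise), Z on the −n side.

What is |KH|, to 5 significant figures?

52.389

The slot axis is L1's direction at 9.1°, so u = (cos 9.1°, sin 9.1°) = (0.98741, 0.15816) and n = (−sin 9.1°, cos 9.1°) = (-0.15816, 0.98741). K is at the origin and Q lies 50.4 along u from K, so Q = 50.4·u = (49.766, 7.9712). Tangency of A1 to both parallel lines with radius 14.3 puts R and Z at K ± 14.3·n: R = (-2.2617, 14.120), Z = (2.2617, -14.120). Equal radii place H and A the same way about Q: H = Q + 14.3·n = (47.504, 22.091), A = Q − 14.3·n = (52.027, -6.1489). Then |KH| = |H − K| = 52.389.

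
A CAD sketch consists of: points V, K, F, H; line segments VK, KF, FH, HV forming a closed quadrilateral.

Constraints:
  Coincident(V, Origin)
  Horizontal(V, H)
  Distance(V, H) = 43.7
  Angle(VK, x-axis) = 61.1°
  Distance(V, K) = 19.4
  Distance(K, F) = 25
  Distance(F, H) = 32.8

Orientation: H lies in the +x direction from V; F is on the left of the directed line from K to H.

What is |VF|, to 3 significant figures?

43.0

V is at the origin; V and H share the same y with |VH| = 43.7 and H in +x, so H = (43.7, 0). VK runs at 61.1° with |VK| = 19.4, so K = (9.38, 17.0). F is determined by |KF| = 25.0 and |FH| = 32.8 together: it lies at the intersection of circle(K, 25.0) and circle(H, 32.8). With |KH| = 38.3, the foot of the radical line on KH is 13.3 from K and the perpendicular offset is √(25.0² − 13.3²) = 21.2. Taking the left-of-KH solution: F = (30.7, 30.1).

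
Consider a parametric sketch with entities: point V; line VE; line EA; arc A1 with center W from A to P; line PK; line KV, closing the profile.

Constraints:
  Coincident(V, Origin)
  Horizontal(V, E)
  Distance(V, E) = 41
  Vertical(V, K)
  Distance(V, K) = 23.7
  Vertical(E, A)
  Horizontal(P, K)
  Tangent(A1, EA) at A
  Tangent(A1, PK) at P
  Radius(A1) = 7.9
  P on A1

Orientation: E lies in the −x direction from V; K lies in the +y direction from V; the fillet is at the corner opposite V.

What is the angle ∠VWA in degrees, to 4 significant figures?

154.5°

The virtual corner opposite V is at (-41.00, 23.70). Tangency of A1 to EA means the radius WA is perpendicular to EA and the tangent condition forces WP to be normal to PK, with radius 7.9, so the center W sits 7.9 in from both sides at W = (-33.10, 15.80). That places the tangent points at A = (-41.00, 15.80) on EA and P = (-33.10, 23.70) on PK. Then cos ∠VWA = WV·WA / (|WV||WA|), giving 154.5°.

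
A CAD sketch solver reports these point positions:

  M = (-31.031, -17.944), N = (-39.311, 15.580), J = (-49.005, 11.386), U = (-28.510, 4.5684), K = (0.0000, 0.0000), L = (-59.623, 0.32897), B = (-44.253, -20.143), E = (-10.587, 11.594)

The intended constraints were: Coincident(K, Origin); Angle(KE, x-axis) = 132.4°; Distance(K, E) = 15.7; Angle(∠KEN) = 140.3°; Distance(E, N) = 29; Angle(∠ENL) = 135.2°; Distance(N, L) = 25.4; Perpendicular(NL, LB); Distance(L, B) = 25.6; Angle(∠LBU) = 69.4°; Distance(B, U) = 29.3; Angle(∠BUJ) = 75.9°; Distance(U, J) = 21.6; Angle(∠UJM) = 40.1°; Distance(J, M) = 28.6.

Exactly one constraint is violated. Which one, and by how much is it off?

Distance(J, M) = 28.6 — off by 5.80.

K = (0.00, 0.00) ✓; KE at 132.4° ✓; |KE| = 15.70 ✓; ∠KEN = 140.3° ✓; |EN| = 29.00 ✓; ∠ENL = 135.2° ✓; |NL| = 25.40 ✓; ∠(NL, LB) = 90.00° ✓; |LB| = 25.60 ✓; ∠LBU = 69.40° ✓; |BU| = 29.30 ✓; ∠BUJ = 75.90° ✓; |UJ| = 21.60 ✓; ∠UJM = 40.10° ✓; |JM| = 34.40 ✗.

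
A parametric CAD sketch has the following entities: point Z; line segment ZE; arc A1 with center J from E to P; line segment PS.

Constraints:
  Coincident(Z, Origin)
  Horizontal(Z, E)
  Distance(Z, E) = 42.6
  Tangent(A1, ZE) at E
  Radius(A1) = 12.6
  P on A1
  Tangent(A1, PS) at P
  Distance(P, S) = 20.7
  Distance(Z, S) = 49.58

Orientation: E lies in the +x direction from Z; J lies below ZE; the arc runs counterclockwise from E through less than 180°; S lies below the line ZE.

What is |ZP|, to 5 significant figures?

33.902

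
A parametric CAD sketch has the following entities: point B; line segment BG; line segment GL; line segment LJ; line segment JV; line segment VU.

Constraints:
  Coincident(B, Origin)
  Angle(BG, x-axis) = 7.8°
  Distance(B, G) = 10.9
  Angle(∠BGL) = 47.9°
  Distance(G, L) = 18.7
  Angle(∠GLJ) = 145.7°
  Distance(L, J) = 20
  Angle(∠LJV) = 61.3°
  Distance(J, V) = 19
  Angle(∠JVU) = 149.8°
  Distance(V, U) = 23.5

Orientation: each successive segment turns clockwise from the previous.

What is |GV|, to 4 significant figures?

27.03

B is at the origin; BG runs at 7.8° with length 10.9, so G = (10.80, 1.479). ∠BGL = 47.9° gives GL at -124.3° from the x-axis; with |GL| = 18.7, L = (0.2612, -13.97). ∠GLJ = 145.7° gives LJ at -158.6° from the x-axis; with |LJ| = 20.0, J = (-18.36, -21.27). ∠LJV = 61.3° gives JV at 82.70° from the x-axis; with |JV| = 19.0, V = (-15.95, -2.420). Then |GV| = |V − G| = 27.03.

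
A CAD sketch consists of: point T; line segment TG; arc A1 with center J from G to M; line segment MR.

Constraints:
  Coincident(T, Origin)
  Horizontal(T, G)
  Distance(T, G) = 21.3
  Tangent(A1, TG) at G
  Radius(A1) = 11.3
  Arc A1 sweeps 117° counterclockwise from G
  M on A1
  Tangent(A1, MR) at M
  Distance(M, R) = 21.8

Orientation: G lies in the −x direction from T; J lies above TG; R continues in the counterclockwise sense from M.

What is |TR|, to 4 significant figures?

41.62

T is at the origin; TG is horizontal with |TG| = 21.3 and G on the −x side, so G = (-21.30, 0.000). Tangency of A1 to TG means the radius JG is perpendicular to TG, so J = G + (0, 11.3) = (-21.30, 11.30). On A1, G sits at bearing -90° from J; a 117° counterclockwise sweep puts M at bearing 27°, so M = J + 11.3·(cos 27°, sin 27°) = (-11.23, 16.43). Since A1 is tangent to MR there, JM ⟂ MR, so MR runs along (−sin 27°, cos 27°); with |MR| = 21.8, R = (-21.13, 35.85). Then |TR| = |R − T| = 41.62.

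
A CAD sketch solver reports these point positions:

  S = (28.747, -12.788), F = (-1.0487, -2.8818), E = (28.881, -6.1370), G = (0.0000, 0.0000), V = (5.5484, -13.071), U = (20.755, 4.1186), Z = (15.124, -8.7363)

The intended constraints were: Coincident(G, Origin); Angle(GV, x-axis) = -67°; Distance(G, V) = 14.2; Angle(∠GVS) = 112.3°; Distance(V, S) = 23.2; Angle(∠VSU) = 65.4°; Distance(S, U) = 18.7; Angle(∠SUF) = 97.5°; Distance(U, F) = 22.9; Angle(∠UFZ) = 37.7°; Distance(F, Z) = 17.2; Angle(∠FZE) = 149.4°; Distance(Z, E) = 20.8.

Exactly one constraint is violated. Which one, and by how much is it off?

Distance(Z, E) = 20.8 — off by 6.80.

G = (0.00, 0.00) ✓; GV at -67.00° ✓; |GV| = 14.20 ✓; ∠GVS = 112.3° ✓; |VS| = 23.20 ✓; ∠VSU = 65.40° ✓; |SU| = 18.70 ✓; ∠SUF = 97.50° ✓; |UF| = 22.90 ✓; ∠UFZ = 37.70° ✓; |FZ| = 17.20 ✓; ∠FZE = 149.4° ✓; |ZE| = 14.00 ✗.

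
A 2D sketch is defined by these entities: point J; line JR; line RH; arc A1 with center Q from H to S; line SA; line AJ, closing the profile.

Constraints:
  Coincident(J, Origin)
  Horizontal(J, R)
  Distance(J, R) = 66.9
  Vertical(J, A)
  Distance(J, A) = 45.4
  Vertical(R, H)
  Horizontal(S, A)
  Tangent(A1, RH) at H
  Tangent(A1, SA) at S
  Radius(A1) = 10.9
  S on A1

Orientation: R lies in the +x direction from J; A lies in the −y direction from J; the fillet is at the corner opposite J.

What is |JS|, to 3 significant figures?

72.1

J is at the origin; JR is horizontal with |JR| = 66.9 and R on the +x side, so R = (66.9, 0.00). J and A share the same x with |JA| = 45.4 and A on the −y side, so A = (0.00, -45.4). The virtual corner opposite J is at (66.9, -45.4). Since A1 is tangent to RH there, QH ⟂ RH and since A1 is tangent to SA there, QS ⟂ SA, with radius 10.9, so the center Q sits 10.9 in from both sides at Q = (56.0, -34.5). That places the tangent points at H = (66.9, -34.5) on RH and S = (56.0, -45.4) on SA. Then |JS| = |S − J| = 72.1.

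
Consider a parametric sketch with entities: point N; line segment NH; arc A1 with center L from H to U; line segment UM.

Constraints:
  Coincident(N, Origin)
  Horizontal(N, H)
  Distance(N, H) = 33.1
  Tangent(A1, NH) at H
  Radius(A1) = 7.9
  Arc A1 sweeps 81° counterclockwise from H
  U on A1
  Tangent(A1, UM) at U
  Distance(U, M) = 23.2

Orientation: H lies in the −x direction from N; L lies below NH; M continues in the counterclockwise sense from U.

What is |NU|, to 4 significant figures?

41.44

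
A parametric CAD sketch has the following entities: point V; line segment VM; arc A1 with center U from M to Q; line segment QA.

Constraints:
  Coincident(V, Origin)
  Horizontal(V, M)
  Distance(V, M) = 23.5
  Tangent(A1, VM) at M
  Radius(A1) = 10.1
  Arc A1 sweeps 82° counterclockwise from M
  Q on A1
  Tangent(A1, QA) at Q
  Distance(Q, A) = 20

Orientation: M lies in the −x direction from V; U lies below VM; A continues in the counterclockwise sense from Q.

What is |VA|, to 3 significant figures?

46.1

V is at the origin; VM is horizontal with |VM| = 23.5 and M on the −x side, so M = (-23.5, 0.00). Tangency of A1 to VM means the radius UM is perpendicular to VM, so U = M + (0, -10.1) = (-23.5, -10.1). On A1, M sits at bearing 90° from U; an 82° counterclockwise sweep puts Q at bearing 172°, so Q = U + 10.1·(cos 172°, sin 172°) = (-33.5, -8.69). Since A1 is tangent to QA there, UQ ⟂ QA, so QA runs along (−sin 172°, cos 172°); with |QA| = 20.0, A = (-36.3, -28.5). Then |VA| = |A − V| = 46.1.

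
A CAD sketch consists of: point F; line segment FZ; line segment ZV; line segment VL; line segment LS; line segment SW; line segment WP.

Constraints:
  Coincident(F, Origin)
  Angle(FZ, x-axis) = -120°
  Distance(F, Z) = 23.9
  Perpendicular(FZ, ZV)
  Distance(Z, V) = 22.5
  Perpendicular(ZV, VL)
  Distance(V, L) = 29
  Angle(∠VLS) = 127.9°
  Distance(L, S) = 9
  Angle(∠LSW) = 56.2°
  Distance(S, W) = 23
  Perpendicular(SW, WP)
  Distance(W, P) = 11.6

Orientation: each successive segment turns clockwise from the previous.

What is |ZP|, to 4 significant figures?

27.51

F is at the origin; FZ runs at -120.0° with length 23.9, so Z = (-11.95, -20.70). The perpendicularity gives ZV at right angles to FZ, so ZV runs at 150.0°; with |ZV| = 22.5, V = (-31.44, -9.448). The perpendicularity gives VL at right angles to ZV, so VL runs at 60.00°; with |VL| = 29.0, L = (-16.94, 15.67). ∠VLS = 127.9° gives LS at 7.900° from the x-axis; with |LS| = 9.0, S = (-8.021, 16.90). ∠LSW = 56.2° gives SW at -115.9° from the x-axis; with |SW| = 23.0, W = (-18.07, -3.786). The perpendicularity gives WP at right angles to SW, so WP runs at 154.1°; with |WP| = 11.6, P = (-28.50, 1.281). Then |ZP| = |P − Z| = 27.51.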